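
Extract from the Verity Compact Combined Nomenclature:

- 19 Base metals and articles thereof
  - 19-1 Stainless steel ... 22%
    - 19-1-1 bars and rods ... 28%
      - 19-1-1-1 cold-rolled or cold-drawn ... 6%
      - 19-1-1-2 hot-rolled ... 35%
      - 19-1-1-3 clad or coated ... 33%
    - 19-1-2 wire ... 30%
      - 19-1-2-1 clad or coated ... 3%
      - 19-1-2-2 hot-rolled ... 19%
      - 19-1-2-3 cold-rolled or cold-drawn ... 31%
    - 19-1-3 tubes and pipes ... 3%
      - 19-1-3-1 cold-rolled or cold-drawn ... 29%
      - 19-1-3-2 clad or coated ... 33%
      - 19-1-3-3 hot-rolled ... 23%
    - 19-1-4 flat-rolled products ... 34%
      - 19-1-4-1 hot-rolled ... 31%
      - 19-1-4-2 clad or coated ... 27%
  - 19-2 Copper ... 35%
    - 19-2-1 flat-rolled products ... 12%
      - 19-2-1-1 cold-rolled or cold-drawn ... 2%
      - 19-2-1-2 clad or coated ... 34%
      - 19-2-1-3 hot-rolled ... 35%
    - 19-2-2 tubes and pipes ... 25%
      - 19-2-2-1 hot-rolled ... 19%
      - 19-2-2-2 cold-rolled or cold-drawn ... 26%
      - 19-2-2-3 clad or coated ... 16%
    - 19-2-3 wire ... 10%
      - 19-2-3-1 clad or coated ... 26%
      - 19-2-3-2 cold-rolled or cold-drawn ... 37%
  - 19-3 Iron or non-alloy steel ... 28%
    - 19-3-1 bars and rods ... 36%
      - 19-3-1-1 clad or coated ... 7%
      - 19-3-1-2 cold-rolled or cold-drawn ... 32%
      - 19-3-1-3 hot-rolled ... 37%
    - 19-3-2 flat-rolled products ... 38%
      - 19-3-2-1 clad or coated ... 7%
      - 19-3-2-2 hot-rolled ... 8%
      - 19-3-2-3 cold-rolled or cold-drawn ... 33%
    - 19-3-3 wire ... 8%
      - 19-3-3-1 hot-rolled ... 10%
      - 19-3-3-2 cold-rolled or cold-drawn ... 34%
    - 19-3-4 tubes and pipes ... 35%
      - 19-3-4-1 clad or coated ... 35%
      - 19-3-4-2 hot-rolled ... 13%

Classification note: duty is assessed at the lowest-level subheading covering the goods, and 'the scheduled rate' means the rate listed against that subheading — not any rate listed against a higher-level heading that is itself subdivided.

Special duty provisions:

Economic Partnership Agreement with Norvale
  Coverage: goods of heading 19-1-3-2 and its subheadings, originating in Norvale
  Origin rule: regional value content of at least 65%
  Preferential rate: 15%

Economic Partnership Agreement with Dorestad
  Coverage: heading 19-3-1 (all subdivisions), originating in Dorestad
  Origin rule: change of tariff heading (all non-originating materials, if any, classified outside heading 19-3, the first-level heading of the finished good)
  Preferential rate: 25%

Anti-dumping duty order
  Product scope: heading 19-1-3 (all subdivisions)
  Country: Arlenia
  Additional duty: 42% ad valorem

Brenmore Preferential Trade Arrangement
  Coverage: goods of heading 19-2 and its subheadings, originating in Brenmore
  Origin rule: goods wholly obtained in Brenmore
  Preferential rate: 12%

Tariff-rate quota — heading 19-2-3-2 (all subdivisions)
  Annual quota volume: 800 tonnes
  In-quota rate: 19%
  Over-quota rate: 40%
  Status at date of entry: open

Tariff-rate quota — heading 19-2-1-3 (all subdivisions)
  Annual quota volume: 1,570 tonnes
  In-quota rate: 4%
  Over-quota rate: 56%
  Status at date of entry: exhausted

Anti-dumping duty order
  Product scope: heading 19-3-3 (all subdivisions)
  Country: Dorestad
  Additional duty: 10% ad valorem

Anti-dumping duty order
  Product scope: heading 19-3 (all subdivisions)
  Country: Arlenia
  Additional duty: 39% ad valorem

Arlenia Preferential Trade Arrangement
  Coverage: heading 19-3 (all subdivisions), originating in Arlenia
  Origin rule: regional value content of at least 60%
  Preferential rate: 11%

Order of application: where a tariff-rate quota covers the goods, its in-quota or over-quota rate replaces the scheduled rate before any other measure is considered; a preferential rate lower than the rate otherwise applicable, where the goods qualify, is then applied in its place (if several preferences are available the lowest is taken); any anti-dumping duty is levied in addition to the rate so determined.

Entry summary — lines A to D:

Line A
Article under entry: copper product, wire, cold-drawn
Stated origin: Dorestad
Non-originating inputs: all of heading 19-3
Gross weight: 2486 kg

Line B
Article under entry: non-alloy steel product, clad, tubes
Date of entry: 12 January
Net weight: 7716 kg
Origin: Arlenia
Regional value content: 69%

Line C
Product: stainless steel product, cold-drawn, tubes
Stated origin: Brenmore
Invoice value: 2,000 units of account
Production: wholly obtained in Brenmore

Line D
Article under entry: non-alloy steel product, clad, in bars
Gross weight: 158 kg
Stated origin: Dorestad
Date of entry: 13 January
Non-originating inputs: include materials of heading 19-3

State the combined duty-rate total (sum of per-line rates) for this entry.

105%

Line A: copper → 19-2; wire → 19-2-3; cold-drawn → 19-2-3-2. Scheduled 37%. quota on 19-2-3-2 open → in-quota 19%; Dorestad agreement on 19-3-1: 19-2-3-2 not covered. → 19%.
Line B: non-alloy steel → 19-3; tubes → 19-3-4; clad → 19-3-4-1. Scheduled 35%. Arlenia agreement on 19-3: RVC ≥ 60% → 11% available; preferential 11%; anti-dumping (Arlenia, 19-3): +39%; total 11% + 39% = 50%. → 50%.
Line C: stainless steel → 19-1; tubes → 19-1-3; cold-drawn → 19-1-3-1. Scheduled 29%. Brenmore agreement on 19-2: 19-1-3-1 not covered. → 29%.
Line D: non-alloy steel → 19-3; in bars → 19-3-1; clad → 19-3-1-1. Scheduled 7%. Dorestad agreement on 19-3-1: CTH not met. → 7%.
Sum: 19% + 50% + 29% + 7% = 105%.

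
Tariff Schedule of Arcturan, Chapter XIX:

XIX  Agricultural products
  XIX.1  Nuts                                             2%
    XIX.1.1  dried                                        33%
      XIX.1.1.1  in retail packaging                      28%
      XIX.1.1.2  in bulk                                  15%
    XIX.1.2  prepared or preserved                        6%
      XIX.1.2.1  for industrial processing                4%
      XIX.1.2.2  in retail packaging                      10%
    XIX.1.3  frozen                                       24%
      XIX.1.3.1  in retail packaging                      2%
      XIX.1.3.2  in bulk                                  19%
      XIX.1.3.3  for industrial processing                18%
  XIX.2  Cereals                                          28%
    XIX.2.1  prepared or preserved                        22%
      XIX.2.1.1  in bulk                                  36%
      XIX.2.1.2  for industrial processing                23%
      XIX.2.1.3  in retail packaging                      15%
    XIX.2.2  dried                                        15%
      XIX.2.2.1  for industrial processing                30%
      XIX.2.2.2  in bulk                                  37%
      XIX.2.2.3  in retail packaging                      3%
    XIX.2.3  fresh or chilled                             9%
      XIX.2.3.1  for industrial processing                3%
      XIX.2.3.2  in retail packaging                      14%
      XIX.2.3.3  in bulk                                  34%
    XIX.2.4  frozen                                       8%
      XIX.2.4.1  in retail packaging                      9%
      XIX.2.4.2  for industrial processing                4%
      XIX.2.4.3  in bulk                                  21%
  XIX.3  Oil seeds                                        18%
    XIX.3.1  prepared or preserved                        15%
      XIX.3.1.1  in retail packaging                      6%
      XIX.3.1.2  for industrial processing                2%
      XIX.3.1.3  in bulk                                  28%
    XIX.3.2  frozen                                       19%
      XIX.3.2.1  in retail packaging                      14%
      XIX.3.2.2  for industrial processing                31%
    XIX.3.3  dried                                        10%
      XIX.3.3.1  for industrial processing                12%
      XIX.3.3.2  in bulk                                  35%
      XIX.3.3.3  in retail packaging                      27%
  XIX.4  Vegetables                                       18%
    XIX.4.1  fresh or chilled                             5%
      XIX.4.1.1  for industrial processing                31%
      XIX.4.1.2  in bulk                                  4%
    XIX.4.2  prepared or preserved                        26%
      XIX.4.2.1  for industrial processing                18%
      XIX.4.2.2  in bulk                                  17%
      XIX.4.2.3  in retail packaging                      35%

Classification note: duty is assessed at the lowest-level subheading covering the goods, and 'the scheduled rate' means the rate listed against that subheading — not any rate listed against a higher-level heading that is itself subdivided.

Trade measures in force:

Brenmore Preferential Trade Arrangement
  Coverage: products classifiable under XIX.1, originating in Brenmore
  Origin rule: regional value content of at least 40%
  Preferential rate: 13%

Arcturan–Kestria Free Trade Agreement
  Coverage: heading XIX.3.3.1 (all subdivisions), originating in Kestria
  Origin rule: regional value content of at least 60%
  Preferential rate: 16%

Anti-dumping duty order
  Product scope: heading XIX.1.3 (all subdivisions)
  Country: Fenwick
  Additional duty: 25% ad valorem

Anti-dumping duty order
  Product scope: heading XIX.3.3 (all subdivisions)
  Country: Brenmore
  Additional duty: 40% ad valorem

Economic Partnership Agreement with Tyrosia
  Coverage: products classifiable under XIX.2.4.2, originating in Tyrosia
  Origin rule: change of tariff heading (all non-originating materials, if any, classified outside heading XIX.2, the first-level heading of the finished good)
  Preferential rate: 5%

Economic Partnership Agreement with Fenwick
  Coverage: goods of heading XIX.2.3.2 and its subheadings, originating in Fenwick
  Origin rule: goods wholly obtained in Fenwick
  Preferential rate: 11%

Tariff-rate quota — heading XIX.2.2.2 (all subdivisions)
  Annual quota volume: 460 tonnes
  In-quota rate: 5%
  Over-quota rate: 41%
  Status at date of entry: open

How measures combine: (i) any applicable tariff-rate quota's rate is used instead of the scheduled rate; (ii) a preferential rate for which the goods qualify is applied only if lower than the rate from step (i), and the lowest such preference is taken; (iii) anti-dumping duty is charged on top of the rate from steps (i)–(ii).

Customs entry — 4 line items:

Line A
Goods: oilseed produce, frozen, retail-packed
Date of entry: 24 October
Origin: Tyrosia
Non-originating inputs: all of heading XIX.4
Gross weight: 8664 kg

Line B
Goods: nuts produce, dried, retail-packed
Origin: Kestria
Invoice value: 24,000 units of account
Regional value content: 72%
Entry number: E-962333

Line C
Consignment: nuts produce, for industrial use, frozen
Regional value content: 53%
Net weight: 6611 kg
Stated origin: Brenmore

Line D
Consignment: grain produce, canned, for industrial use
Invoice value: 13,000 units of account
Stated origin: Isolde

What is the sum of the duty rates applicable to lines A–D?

Line A: oilseed → XIX.3; frozen → XIX.3.2; retail-packed → XIX.3.2.1. Scheduled 14%. Tyrosia agreement on XIX.2.4.2: XIX.3.2.1 not covered. → 14%.
Line B: nuts → XIX.1; dried → XIX.1.1; retail-packed → XIX.1.1.1. Scheduled 28%. Kestria agreement on XIX.3.3.1: XIX.1.1.1 not covered. → 28%.
Line C: nuts → XIX.1; frozen → XIX.1.3; for industrial use → XIX.1.3.3. Scheduled 18%. Brenmore agreement on XIX.1: RVC ≥ 40% → 13% available; preferential 13%. → 13%.
Line D: grain → XIX.2; canned → XIX.2.1; for industrial use → XIX.2.1.2. Scheduled 23%. No special measure applies. → 23%.
Sum: 14% + 28% + 13% + 23% = 78%.

78%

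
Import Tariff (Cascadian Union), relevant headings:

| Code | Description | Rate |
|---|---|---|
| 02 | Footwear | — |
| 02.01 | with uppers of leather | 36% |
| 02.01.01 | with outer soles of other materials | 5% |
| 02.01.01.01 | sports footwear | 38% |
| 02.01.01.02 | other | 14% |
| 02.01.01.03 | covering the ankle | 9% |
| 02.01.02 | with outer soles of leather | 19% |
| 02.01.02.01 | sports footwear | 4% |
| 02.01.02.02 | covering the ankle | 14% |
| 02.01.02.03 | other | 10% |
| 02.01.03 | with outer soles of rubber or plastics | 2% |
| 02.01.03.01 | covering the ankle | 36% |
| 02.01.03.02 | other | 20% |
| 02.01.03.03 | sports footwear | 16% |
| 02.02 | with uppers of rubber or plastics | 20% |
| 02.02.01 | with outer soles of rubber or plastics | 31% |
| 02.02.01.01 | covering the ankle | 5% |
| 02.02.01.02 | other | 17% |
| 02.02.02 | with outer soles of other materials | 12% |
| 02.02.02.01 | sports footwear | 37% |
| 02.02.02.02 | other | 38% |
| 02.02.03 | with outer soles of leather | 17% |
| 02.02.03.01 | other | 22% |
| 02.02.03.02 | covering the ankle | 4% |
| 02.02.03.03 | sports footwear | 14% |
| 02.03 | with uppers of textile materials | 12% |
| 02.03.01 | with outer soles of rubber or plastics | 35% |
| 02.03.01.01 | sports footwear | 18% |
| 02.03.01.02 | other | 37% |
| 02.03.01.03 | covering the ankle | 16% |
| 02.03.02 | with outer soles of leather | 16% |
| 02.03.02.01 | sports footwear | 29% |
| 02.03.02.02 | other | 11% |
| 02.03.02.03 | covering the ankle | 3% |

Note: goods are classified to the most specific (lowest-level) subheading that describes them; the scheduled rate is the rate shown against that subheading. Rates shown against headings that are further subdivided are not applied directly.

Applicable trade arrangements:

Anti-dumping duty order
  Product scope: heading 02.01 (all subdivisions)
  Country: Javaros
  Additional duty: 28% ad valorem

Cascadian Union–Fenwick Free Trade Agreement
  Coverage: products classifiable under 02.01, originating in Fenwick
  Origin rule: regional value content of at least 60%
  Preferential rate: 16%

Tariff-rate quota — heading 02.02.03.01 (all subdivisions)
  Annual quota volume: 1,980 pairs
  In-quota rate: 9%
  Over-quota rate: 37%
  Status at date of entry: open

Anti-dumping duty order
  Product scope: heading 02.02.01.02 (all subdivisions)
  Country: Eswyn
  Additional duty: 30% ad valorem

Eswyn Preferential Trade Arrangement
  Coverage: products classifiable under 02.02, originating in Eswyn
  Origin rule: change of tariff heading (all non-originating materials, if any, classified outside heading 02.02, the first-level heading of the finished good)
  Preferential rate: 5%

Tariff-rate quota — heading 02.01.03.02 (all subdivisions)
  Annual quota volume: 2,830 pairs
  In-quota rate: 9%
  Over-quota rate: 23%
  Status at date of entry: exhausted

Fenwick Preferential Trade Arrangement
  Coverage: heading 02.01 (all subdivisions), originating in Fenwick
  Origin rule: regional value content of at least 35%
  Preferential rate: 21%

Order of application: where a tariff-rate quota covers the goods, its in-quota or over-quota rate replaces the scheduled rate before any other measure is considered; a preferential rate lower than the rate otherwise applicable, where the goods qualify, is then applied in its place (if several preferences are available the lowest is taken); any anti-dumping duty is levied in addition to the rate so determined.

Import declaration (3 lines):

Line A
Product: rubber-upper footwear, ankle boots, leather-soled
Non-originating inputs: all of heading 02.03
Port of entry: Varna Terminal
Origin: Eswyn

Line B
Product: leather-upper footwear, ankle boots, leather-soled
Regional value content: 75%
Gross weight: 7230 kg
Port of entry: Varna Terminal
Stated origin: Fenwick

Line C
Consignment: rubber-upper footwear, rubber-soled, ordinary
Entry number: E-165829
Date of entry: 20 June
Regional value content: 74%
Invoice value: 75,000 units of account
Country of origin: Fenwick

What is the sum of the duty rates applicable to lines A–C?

35%

Line A: rubber-upper → 02.02; leather-soled → 02.02.03; ankle boots → 02.02.03.02. Scheduled 4%. Eswyn agreement on 02.02: CTH met → 5% available; preference 5% not lower than 4% → no reduction. → 4%.
Line B: leather-upper → 02.01; leather-soled → 02.01.02; ankle boots → 02.01.02.02. Scheduled 14%. Fenwick agreement on 02.01: RVC ≥ 60% → 16% available; Fenwick agreement on 02.01: RVC ≥ 35% → 21% available; preference 16% not lower than 14% → no reduction. → 14%.
Line C: rubber-upper → 02.02; rubber-soled → 02.02.01; ordinary → 02.02.01.02. Scheduled 17%. Fenwick agreement on 02.01: 02.02.01.02 not covered; Fenwick agreement on 02.01: 02.02.01.02 not covered. → 17%.
Sum: 4% + 14% + 17% = 35%.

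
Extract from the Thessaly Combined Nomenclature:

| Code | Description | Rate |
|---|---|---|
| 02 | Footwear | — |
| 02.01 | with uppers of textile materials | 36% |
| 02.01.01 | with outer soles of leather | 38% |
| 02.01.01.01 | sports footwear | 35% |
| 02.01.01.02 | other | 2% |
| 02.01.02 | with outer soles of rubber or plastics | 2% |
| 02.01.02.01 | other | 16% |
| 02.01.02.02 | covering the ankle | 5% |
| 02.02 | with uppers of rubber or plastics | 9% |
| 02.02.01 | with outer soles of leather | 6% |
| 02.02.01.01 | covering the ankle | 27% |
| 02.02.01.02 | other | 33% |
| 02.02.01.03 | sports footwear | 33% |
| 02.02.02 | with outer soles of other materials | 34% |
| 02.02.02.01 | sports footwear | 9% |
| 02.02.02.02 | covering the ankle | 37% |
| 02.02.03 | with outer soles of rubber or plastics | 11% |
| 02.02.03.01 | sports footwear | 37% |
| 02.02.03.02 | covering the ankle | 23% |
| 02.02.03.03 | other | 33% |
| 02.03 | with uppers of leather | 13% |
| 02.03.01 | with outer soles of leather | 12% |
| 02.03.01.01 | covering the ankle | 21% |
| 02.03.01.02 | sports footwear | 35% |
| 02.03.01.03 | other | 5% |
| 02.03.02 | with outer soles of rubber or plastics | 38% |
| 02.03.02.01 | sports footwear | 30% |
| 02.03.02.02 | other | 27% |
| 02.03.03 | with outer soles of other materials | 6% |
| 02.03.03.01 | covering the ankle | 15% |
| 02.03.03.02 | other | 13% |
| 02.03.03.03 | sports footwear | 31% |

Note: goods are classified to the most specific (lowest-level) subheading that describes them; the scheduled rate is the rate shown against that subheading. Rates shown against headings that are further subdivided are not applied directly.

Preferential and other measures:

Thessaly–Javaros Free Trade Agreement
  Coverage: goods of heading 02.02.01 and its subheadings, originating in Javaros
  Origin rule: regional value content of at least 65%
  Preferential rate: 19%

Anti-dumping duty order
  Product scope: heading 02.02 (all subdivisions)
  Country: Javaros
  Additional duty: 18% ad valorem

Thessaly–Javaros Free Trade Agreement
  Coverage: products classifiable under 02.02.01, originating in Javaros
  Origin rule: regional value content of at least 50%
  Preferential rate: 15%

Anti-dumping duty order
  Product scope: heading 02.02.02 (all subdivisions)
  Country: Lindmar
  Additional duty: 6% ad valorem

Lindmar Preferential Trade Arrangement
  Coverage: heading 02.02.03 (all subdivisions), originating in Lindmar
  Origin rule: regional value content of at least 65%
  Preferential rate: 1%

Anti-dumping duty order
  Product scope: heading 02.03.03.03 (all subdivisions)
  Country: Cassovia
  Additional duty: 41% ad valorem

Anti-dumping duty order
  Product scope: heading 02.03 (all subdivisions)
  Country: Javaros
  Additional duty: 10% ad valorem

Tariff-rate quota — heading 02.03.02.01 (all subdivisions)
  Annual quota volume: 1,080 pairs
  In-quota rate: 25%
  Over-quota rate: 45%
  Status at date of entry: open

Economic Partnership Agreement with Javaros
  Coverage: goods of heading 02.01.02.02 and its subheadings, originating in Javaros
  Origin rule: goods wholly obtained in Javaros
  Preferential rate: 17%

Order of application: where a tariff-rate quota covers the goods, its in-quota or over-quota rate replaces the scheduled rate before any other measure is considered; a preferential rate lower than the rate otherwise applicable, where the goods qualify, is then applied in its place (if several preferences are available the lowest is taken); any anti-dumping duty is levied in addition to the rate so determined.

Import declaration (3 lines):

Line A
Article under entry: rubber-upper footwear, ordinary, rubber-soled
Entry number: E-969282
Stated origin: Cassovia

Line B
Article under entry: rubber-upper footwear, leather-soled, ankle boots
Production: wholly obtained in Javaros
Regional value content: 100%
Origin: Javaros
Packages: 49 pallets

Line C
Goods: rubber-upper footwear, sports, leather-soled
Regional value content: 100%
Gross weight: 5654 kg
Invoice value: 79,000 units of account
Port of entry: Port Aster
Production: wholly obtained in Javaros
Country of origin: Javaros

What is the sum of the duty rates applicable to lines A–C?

Line A: rubber-upper → 02.02; rubber-soled → 02.02.03; ordinary → 02.02.03.03. Scheduled 33%. No special measure applies. → 33%.
Line B: rubber-upper → 02.02; leather-soled → 02.02.01; ankle boots → 02.02.01.01. Scheduled 27%. Javaros agreement on 02.02.01: RVC ≥ 65% → 19% available; Javaros agreement on 02.02.01: RVC ≥ 50% → 15% available; Javaros agreement on 02.01.02.02: 02.02.01.01 not covered; preferential 15%; anti-dumping (Javaros, 02.02): +18%; total 15% + 18% = 33%. → 33%.
Line C: rubber-upper → 02.02; leather-soled → 02.02.01; sports → 02.02.01.03. Scheduled 33%. Javaros agreement on 02.02.01: RVC ≥ 65% → 19% available; Javaros agreement on 02.02.01: RVC ≥ 50% → 15% available; Javaros agreement on 02.01.02.02: 02.02.01.03 not covered; preferential 15%; anti-dumping (Javaros, 02.02): +18%; total 15% + 18% = 33%. → 33%.
Sum: 33% + 33% + 33% = 99%.

99%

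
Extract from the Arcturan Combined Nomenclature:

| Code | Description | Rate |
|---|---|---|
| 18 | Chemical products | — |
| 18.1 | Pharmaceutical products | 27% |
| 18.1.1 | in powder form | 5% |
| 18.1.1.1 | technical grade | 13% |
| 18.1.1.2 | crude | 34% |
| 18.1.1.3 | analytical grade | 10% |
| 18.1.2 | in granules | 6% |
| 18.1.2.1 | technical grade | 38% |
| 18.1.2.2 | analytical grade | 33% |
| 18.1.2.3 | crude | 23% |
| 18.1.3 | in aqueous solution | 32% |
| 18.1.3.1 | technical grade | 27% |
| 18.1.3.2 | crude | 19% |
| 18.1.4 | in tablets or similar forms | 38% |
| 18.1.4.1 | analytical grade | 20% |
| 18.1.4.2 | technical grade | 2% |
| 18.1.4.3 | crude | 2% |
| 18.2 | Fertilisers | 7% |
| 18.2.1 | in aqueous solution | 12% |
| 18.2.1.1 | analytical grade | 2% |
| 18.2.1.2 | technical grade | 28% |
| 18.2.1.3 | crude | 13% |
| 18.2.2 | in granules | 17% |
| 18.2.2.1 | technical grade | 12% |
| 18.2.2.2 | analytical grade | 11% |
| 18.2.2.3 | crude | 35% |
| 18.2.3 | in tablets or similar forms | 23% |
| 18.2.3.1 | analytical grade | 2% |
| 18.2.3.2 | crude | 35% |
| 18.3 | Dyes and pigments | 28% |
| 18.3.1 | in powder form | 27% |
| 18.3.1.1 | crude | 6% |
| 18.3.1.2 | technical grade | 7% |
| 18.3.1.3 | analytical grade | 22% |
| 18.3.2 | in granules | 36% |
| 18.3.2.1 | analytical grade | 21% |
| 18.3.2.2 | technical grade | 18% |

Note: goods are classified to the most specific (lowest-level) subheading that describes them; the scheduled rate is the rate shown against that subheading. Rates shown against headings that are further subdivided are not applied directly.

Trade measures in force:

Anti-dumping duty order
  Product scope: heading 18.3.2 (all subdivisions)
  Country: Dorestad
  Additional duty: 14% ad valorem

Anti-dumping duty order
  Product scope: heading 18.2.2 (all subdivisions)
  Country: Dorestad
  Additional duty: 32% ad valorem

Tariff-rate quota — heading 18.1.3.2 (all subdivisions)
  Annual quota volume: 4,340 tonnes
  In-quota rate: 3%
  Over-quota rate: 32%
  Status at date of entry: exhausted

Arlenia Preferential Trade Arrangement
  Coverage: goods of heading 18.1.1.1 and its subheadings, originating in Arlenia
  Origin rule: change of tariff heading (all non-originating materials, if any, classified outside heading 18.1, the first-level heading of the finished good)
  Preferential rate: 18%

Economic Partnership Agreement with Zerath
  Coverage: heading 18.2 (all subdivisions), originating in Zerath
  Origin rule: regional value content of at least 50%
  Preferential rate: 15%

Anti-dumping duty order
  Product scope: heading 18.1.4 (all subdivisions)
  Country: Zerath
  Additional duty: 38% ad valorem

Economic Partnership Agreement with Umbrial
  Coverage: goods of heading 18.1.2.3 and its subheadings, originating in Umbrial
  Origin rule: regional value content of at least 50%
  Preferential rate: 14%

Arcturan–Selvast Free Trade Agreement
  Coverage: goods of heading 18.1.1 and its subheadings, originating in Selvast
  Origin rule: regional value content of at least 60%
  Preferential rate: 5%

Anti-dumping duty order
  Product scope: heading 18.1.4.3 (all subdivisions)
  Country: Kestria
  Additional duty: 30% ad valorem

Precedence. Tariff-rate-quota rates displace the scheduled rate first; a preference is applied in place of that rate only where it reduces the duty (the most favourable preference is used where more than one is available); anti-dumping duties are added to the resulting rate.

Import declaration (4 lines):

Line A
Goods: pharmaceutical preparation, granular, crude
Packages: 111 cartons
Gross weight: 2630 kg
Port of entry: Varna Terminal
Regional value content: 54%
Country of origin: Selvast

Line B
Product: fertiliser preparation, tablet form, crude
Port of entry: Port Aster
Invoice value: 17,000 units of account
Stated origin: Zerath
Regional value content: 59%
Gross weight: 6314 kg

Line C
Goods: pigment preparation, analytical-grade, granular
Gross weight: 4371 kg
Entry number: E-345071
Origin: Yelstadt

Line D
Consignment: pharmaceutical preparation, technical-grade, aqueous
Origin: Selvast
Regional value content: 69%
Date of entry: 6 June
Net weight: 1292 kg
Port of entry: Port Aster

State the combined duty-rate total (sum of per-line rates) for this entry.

86%

Line A: pharmaceutical → 18.1; granular → 18.1.2; crude → 18.1.2.3. Scheduled 23%. Selvast agreement on 18.1.1: 18.1.2.3 not covered. → 23%.
Line B: fertiliser → 18.2; tablet form → 18.2.3; crude → 18.2.3.2. Scheduled 35%. Zerath agreement on 18.2: RVC ≥ 50% → 15% available; preferential 15%. → 15%.
Line C: pigment → 18.3; granular → 18.3.2; analytical-grade → 18.3.2.1. Scheduled 21%. No special measure applies. → 21%.
Line D: pharmaceutical → 18.1; aqueous → 18.1.3; technical-grade → 18.1.3.1. Scheduled 27%. Selvast agreement on 18.1.1: 18.1.3.1 not covered. → 27%.
Sum: 23% + 15% + 21% + 27% = 86%.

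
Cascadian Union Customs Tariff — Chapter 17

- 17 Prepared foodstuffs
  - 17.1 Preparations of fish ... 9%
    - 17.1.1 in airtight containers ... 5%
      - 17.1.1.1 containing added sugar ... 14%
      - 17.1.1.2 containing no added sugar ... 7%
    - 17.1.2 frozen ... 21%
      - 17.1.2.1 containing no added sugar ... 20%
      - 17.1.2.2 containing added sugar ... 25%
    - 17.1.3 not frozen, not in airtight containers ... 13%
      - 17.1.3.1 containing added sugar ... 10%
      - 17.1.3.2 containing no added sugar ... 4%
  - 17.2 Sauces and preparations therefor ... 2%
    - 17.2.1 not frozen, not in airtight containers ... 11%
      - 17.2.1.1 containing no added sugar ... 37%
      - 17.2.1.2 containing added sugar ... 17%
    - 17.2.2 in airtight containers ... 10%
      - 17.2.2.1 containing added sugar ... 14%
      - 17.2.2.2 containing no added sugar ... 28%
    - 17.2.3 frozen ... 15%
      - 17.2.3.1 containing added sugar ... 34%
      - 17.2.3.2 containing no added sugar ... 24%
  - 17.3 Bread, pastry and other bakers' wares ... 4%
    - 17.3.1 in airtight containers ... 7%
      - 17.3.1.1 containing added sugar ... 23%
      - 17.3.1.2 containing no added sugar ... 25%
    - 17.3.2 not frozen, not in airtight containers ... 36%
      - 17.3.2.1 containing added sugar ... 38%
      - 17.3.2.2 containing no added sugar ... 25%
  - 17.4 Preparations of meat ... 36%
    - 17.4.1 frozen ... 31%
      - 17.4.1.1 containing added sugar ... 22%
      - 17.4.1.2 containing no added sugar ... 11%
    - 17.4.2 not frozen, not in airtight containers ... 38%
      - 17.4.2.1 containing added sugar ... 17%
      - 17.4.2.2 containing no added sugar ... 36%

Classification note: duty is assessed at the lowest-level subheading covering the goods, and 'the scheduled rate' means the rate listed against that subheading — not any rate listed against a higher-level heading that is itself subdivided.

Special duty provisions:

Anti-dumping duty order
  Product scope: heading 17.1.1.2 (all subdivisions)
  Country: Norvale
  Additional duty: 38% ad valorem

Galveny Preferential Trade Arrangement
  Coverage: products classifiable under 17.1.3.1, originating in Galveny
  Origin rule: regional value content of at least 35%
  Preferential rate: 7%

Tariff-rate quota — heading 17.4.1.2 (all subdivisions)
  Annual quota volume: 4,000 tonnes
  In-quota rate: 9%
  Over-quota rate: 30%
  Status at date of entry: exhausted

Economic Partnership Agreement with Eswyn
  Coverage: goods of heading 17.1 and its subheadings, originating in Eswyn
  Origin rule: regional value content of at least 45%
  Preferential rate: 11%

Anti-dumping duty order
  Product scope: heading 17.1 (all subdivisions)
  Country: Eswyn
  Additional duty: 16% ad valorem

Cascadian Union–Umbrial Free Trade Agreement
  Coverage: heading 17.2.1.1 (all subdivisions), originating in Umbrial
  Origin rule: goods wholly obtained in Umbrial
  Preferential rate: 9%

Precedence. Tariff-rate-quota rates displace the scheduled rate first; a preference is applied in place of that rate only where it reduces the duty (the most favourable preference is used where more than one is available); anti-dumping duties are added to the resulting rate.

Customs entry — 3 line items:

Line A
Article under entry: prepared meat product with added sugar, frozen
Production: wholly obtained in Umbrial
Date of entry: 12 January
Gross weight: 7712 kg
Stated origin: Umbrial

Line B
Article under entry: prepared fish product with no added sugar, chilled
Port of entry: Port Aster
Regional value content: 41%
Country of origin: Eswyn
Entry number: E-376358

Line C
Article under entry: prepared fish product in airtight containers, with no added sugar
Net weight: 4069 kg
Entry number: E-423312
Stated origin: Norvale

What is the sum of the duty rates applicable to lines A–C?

Line A: prepared meat product → 17.4; frozen → 17.4.1; with added sugar → 17.4.1.1. Scheduled 22%. Umbrial agreement on 17.2.1.1: 17.4.1.1 not covered. → 22%.
Line B: prepared fish product → 17.1; chilled → 17.1.3; with no added sugar → 17.1.3.2. Scheduled 4%. Eswyn agreement on 17.1: RVC < 45%; anti-dumping (Eswyn, 17.1): +16%; total 4% + 16% = 20%. → 20%.
Line C: prepared fish product → 17.1; in airtight containers → 17.1.1; with no added sugar → 17.1.1.2. Scheduled 7%. anti-dumping (Norvale, 17.1.1.2): +38%; total 7% + 38% = 45%. → 45%.
Sum: 22% + 20% + 45% = 87%.

87%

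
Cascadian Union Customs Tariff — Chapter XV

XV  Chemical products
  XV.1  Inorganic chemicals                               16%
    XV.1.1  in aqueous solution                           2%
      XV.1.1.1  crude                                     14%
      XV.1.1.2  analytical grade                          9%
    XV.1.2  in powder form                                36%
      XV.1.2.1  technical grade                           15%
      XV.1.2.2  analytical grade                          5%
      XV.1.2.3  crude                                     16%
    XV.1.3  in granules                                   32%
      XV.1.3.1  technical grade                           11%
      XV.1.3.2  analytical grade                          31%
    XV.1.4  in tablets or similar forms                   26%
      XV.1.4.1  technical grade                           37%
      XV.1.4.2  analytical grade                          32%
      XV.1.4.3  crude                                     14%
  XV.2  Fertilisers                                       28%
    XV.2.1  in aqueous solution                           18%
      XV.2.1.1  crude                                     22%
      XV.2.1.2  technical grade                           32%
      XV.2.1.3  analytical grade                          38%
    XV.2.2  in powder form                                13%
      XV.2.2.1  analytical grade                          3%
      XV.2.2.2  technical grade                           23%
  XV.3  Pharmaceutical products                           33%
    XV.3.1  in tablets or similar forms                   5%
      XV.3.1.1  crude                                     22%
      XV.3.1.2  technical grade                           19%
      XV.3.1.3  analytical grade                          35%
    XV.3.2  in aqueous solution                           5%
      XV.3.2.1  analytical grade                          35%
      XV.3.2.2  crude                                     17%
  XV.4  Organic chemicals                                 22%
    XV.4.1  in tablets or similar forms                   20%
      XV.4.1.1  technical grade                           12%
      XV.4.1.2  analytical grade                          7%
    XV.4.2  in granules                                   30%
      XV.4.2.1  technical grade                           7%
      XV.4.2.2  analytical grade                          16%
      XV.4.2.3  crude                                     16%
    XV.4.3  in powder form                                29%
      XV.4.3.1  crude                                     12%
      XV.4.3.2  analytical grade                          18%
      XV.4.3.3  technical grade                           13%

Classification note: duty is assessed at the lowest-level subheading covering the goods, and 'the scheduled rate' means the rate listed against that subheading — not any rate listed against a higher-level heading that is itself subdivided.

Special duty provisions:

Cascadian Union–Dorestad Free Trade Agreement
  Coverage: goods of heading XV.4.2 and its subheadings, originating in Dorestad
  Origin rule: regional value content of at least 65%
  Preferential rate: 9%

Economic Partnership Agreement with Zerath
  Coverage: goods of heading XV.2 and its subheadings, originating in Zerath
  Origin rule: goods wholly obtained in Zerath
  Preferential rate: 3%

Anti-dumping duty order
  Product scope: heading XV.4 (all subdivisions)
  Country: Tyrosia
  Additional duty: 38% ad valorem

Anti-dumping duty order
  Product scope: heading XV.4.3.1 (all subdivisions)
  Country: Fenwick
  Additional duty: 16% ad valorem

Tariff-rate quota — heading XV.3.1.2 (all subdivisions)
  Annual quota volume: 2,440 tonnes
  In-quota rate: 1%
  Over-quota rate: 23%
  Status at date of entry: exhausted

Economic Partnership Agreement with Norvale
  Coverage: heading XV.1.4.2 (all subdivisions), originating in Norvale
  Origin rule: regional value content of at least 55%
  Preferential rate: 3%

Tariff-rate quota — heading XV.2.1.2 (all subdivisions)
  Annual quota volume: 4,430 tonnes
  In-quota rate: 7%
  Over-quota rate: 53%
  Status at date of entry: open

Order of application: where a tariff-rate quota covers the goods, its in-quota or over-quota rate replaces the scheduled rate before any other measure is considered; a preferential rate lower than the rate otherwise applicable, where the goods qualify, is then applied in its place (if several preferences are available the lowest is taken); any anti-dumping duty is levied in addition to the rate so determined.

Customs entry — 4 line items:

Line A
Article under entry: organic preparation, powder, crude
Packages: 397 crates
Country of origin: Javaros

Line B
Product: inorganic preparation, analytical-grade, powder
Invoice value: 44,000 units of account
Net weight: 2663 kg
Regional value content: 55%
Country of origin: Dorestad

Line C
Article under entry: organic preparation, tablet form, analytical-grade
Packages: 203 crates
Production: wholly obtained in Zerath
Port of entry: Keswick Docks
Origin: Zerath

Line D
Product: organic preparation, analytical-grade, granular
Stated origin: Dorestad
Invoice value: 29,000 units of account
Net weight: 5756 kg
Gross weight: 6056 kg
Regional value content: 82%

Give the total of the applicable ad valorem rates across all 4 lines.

33%

Line A: organic → XV.4; powder → XV.4.3; crude → XV.4.3.1. Scheduled 12%. No special measure applies. → 12%.
Line B: inorganic → XV.1; powder → XV.1.2; analytical-grade → XV.1.2.2. Scheduled 5%. Dorestad agreement on XV.4.2: XV.1.2.2 not covered. → 5%.
Line C: organic → XV.4; tablet form → XV.4.1; analytical-grade → XV.4.1.2. Scheduled 7%. Zerath agreement on XV.2: XV.4.1.2 not covered. → 7%.
Line D: organic → XV.4; granular → XV.4.2; analytical-grade → XV.4.2.2. Scheduled 16%. Dorestad agreement on XV.4.2: RVC ≥ 65% → 9% available; preferential 9%. → 9%.
Sum: 12% + 5% + 7% + 9% = 33%.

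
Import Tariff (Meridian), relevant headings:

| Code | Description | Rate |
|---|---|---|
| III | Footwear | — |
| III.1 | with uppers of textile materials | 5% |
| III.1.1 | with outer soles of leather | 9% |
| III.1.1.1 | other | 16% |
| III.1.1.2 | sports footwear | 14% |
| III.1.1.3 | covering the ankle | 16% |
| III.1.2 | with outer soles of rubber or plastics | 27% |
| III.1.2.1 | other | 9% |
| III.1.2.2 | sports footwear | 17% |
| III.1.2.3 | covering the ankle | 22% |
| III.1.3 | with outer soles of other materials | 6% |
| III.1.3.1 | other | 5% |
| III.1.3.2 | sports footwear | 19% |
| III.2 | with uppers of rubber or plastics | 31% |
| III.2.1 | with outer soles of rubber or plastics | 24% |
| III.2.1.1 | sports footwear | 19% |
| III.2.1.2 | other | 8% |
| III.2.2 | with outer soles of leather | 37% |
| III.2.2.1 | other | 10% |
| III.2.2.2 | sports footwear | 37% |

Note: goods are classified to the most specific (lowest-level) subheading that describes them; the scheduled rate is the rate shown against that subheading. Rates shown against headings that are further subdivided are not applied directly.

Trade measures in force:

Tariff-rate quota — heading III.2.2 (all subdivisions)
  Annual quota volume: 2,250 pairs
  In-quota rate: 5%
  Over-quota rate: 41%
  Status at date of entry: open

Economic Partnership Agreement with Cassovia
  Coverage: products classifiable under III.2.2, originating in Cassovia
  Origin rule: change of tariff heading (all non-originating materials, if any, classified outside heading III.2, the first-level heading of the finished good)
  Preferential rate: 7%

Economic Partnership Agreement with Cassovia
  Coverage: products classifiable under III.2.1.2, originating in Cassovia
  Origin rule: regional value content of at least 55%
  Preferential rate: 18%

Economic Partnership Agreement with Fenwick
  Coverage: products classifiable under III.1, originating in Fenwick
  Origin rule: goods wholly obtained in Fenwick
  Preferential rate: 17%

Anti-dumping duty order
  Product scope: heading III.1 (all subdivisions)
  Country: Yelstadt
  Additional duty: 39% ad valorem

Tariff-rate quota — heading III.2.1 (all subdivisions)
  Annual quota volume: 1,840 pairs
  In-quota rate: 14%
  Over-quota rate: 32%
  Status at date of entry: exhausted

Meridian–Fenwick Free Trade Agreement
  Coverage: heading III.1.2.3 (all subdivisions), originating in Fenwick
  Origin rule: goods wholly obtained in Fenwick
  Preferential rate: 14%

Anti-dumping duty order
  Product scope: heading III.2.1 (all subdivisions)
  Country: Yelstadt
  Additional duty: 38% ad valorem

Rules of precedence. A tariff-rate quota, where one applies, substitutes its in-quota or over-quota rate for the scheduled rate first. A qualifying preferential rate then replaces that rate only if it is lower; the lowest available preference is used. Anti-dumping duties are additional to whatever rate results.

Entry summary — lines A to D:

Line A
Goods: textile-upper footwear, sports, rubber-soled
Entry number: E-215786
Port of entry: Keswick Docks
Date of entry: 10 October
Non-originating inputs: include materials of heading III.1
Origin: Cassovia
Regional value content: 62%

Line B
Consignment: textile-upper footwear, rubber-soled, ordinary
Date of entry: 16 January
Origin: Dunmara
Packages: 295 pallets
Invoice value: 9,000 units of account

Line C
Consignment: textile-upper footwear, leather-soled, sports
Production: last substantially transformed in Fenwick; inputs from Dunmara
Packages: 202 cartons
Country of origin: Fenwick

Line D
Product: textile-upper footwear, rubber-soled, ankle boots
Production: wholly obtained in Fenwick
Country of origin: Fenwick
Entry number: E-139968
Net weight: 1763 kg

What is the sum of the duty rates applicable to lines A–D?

Line A: textile-upper → III.1; rubber-soled → III.1.2; sports → III.1.2.2. Scheduled 17%. Cassovia agreement on III.2.2: III.1.2.2 not covered; Cassovia agreement on III.2.1.2: III.1.2.2 not covered. → 17%.
Line B: textile-upper → III.1; rubber-soled → III.1.2; ordinary → III.1.2.1. Scheduled 9%. No special measure applies. → 9%.
Line C: textile-upper → III.1; leather-soled → III.1.1; sports → III.1.1.2. Scheduled 14%. Fenwick agreement on III.1: not wholly obtained; Fenwick agreement on III.1.2.3: III.1.1.2 not covered. → 14%.
Line D: textile-upper → III.1; rubber-soled → III.1.2; ankle boots → III.1.2.3. Scheduled 22%. Fenwick agreement on III.1: wholly obtained → 17% available; Fenwick agreement on III.1.2.3: wholly obtained → 14% available; preferential 14%. → 14%.
Sum: 17% + 9% + 14% + 14% = 54%.

54%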